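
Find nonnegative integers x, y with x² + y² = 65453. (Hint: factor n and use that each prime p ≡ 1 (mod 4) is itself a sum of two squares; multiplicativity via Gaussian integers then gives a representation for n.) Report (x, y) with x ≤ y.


Step 1: Factor n = 65453 = 29 · 37 · 61.
Step 2: Check the mod-4 condition on each prime factor: 29 ≡ 1 (mod 4), exponent 1; 37 ≡ 1 (mod 4), exponent 1; 61 ≡ 1 (mod 4), exponent 1.
All primes ≡ 3 (mod 4) appear to even exponent (or don't appear), so by the two-squares theorem n IS expressible as a sum of two squares.
Step 3: Build a representation. Here n = 29 · 37 · 61 is a product of primes ≡ 1 (mod 4). Each prime p ≡ 1 (mod 4) is itself a sum of two squares; find a² by testing p − a² for a perfect square:
  29: 29 − 1² = 28, 29 − 2² = 25 = 5² ⇒ 29 = 2² + 5².
  37: 37 − 1² = 36 = 6² ⇒ 37 = 1² + 6².
  61: 61 − 1² = 60, 61 − 2² = 57, 61 − 3² = 52, 61 − 4² = 45, 61 − 5² = 36 = 6² ⇒ 61 = 5² + 6².
  Combine using the Brahmagupta–Fibonacci identity (a² + b²)(c² + d²) = (ac − bd)² + (ad + bc)² = (ac + bd)² + (ad − bc)²:
  29 · 37 = 1073: from (2² + 5²)(1² + 6²), take (2·1 − 5·6, 2·6 + 5·1) = (2 − 30, 12 + 5) = (-28, 17); dropping signs (only squares matter) gives (28, 17); check 28² + 17² = 784 + 289 = 1073 ✓.
  1073 · 61 = 65453: from (28² + 17²)(5² + 6²), take (28·5 − 17·6, 28·6 + 17·5) = (140 − 102, 168 + 85) = (38, 253); check 38² + 253² = 1444 + 64009 = 65453 ✓.
Step 4: Order so x ≤ y and verify: 38² + 253² = 1444 + 64009 = 65453 = n. ✓

n = 65453 = 38² + 253² (one valid representation with x ≤ y).


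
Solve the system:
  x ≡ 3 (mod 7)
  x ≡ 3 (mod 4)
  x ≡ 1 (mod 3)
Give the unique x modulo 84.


Moduli 7, 4, 3 are pairwise coprime; by CRT there is a unique solution modulo M = 7 · 4 · 3 = 84.
Solve pairwise, accumulating the modulus:
  Start with x ≡ 3 (mod 7).
  Combine with x ≡ 3 (mod 4): since gcd(7, 4) = 1, we get a unique residue mod 28.
    Write x = 3 + 7·t and substitute into x ≡ 3 (mod 4): 7·t ≡ 3 − 3 = 0 (mod 4).
    Reduce coefficients mod 4: 3·t ≡ 0 (mod 4).
    The inverse of 3 mod 4 is 3 (since 3·3 = 9 = 2·4 + 1), so t ≡ 3·0 = 0 ≡ 0 (mod 4).
    Then x = 3 + 7·0 = 3, valid modulo lcm(7, 4) = 28: x ≡ 3 (mod 28).
  Combine with x ≡ 1 (mod 3): since gcd(28, 3) = 1, we get a unique residue mod 84.
    Write x = 3 + 28·t and substitute into x ≡ 1 (mod 3): 28·t ≡ 1 − 3 = -2 (mod 3).
    Reduce coefficients mod 3: 1·t ≡ 1 (mod 3).
    So t ≡ 1 (mod 3).
    Then x = 3 + 28·1 = 31, valid modulo lcm(28, 3) = 84: x ≡ 31 (mod 84).
Verify: 31 mod 7 = 3 ✓, 31 mod 4 = 3 ✓, 31 mod 3 = 1 ✓.

x ≡ 31 (mod 84).


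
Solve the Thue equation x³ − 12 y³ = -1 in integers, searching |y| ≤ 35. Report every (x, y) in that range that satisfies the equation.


The equation is x³ - 12y³ = -1. For fixed y, x³ = 12·y³ − 1, so a solution requires the RHS to be a perfect cube.
Strategy: iterate y from -35 to 35, compute RHS = 12·y³ − 1, and check whether it is a (positive or negative) perfect cube.
Check small values of y:
  y = 0: RHS = -1 = (-1)³ ⇒ x = -1 works.
  y = 1: RHS = 11 is not a perfect cube.
  y = -1: RHS = -13 is not a perfect cube.
  y = 2: RHS = 95 is not a perfect cube.
  y = -2: RHS = -97 is not a perfect cube.
  y = 3: RHS = 323 is not a perfect cube.
  y = -3: RHS = -325 is not a perfect cube.
Continuing the search up to |y| = 35 finds no further solutions beyond those listed.
Collected solutions: (-1, 0).

Solutions (with |y| ≤ 35): (-1, 0).


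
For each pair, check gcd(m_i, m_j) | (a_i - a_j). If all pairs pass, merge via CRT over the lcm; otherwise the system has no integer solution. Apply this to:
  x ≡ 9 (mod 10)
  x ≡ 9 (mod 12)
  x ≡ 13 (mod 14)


Moduli 10, 12, 14 are not pairwise coprime, so CRT works modulo lcm(m_i) when all pairwise compatibility conditions hold.
Pairwise compatibility: gcd(m_i, m_j) must divide a_i - a_j for every pair.
Merge one congruence at a time:
  Start: x ≡ 9 (mod 10).
  Combine with x ≡ 9 (mod 12): gcd(10, 12) = 2; 9 - 9 = 0, which IS divisible by 2, so compatible.
    Write x = 9 + 10·t and substitute into x ≡ 9 (mod 12): 10·t ≡ 9 − 9 = 0 (mod 12).
    Divide the congruence (and modulus) by g = 2: 5·t ≡ 0 (mod 6).
    The inverse of 5 mod 6 is 5 (since 5·5 = 25 = 4·6 + 1), so t ≡ 5·0 = 0 ≡ 0 (mod 6).
    Then x = 9 + 10·0 = 9, valid modulo lcm(10, 12) = 60: x ≡ 9 (mod 60).
  Combine with x ≡ 13 (mod 14): gcd(60, 14) = 2; 13 - 9 = 4, which IS divisible by 2, so compatible.
    Write x = 9 + 60·t and substitute into x ≡ 13 (mod 14): 60·t ≡ 13 − 9 = 4 (mod 14).
    Divide the congruence (and modulus) by g = 2: 30·t ≡ 2 (mod 7).
    Reduce coefficients mod 7: 2·t ≡ 2 (mod 7).
    The inverse of 2 mod 7 is 4 (since 2·4 = 8 = 1·7 + 1), so t ≡ 4·2 = 8 ≡ 1 (mod 7).
    Then x = 9 + 60·1 = 69, valid modulo lcm(60, 14) = 420: x ≡ 69 (mod 420).
Verify: 69 mod 10 = 9, 69 mod 12 = 9, 69 mod 14 = 13.

x ≡ 69 (mod 420).


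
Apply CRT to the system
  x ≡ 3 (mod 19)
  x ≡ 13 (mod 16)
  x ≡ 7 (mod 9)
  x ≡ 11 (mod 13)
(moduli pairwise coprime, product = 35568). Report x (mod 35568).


Product of moduli M = 19 · 16 · 9 · 13 = 35568.
Merge one congruence at a time:
  Start: x ≡ 3 (mod 19).
  Combine with x ≡ 13 (mod 16); new modulus lcm = 304.
    Write x = 3 + 19·t and substitute into x ≡ 13 (mod 16): 19·t ≡ 13 − 3 = 10 (mod 16).
    Reduce coefficients mod 16: 3·t ≡ 10 (mod 16).
    The inverse of 3 mod 16 is 11 (since 3·11 = 33 = 2·16 + 1), so t ≡ 11·10 = 110 ≡ 14 (mod 16).
    Then x = 3 + 19·14 = 269, valid modulo lcm(19, 16) = 304: x ≡ 269 (mod 304).
  Combine with x ≡ 7 (mod 9); new modulus lcm = 2736.
    Write x = 269 + 304·t and substitute into x ≡ 7 (mod 9): 304·t ≡ 7 − 269 = -262 (mod 9).
    Reduce coefficients mod 9: 7·t ≡ 8 (mod 9).
    The inverse of 7 mod 9 is 4 (since 7·4 = 28 = 3·9 + 1), so t ≡ 4·8 = 32 ≡ 5 (mod 9).
    Then x = 269 + 304·5 = 1789, valid modulo lcm(304, 9) = 2736: x ≡ 1789 (mod 2736).
  Combine with x ≡ 11 (mod 13); new modulus lcm = 35568.
    Write x = 1789 + 2736·t and substitute into x ≡ 11 (mod 13): 2736·t ≡ 11 − 1789 = -1778 (mod 13).
    Reduce coefficients mod 13: 6·t ≡ 3 (mod 13).
    The inverse of 6 mod 13 is 11 (since 6·11 = 66 = 5·13 + 1), so t ≡ 11·3 = 33 ≡ 7 (mod 13).
    Then x = 1789 + 2736·7 = 20941, valid modulo lcm(2736, 13) = 35568: x ≡ 20941 (mod 35568).
Verify against each original: 20941 mod 19 = 3, 20941 mod 16 = 13, 20941 mod 9 = 7, 20941 mod 13 = 11.

x ≡ 20941 (mod 35568).


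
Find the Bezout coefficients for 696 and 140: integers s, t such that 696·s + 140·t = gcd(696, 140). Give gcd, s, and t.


Euclidean algorithm on (696, 140) — divide until remainder is 0:
  696 = 4 · 140 + 136
  140 = 1 · 136 + 4
  136 = 34 · 4 + 0
gcd(696, 140) = 4.
Track Bezout coefficients alongside the remainders: start with r₀ = 696 = a·1 + b·0 (s = 1, t = 0) and r₁ = 140 = a·0 + b·1 (s = 0, t = 1); each new remainder r_{k+1} = r_{k-1} − q_k·r_k inherits s_{k+1} = s_{k-1} − q_k·s_k, t_{k+1} = t_{k-1} − q_k·t_k, so r_k = a·s_k + b·t_k at every step:
  q = 4: r = 136, s = 1 − 4·0 = 1, t = 0 − 4·1 = -4  (check: 696·1 + 140·(-4) = 136)
  q = 1: r = 4, s = 0 − 1·1 = -1, t = 1 − 1·(-4) = 5  (check: 696·(-1) + 140·5 = 4)
The row with r = 4 (the gcd) gives the Bezout coefficients s = -1, t = 5.
Result: 696 · (-1) + 140 · (5) = 4.

gcd(696, 140) = 4; s = -1, t = 5 (check: 696·(-1) + 140·5 = 4).


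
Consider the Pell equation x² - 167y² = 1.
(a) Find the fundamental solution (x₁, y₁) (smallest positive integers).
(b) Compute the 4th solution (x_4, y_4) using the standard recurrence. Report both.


Step 1: Find the fundamental solution (x₁, y₁) of x² - 167y² = 1.
  Expand √167 as a continued fraction. a₀ = ⌊√167⌋ = 12; iterate m_{k+1} = d_k·a_k − m_k, d_{k+1} = (167 − m_{k+1}²)/d_k, a_{k+1} = ⌊(a₀ + m_{k+1})/d_{k+1}⌋ (starting m₀ = 0, d₀ = 1), with convergents p_k = a_k·p_{k-1} + p_{k-2}, q_k = a_k·q_{k-1} + q_{k-2} (p₋₁ = 1, q₋₁ = 0):
  k = 0: a₀ = 12; p₀/q₀ = 12/1; p₀² − 167·q₀² = 144 − 167 = -23.
  k = 1: m = 12, d = 23, a = ⌊(12 + 12)/23⌋ = 1; p/q = (1·12 + 1)/(1·1 + 0) = 13/1; p² − 167·q² = 169 − 167 = 2.
  k = 2: m = 11, d = 2, a = ⌊(12 + 11)/2⌋ = 11; p/q = (11·13 + 12)/(11·1 + 1) = 155/12; p² − 167·q² = 24025 − 24048 = -23.
  k = 3: m = 11, d = 23, a = ⌊(12 + 11)/23⌋ = 1; p/q = (1·155 + 13)/(1·12 + 1) = 168/13; p² − 167·q² = 28224 − 28223 = 1.
  The first convergent with p² − 167·q² = 1 gives the fundamental solution (x₁, y₁) = (168, 13).
Step 2: Apply the recurrence (x_{n+1}, y_{n+1}) = (x₁x_n + 167y₁y_n, x₁y_n + y₁x_n) repeatedly.
  From (x_1, y_1) = (168, 13): x_2 = 168·168 + 167·13·13 = 56447; y_2 = 168·13 + 13·168 = 4368.
  From (x_2, y_2) = (56447, 4368): x_3 = 168·56447 + 167·13·4368 = 18966024; y_3 = 168·4368 + 13·56447 = 1467635.
  From (x_3, y_3) = (18966024, 1467635): x_4 = 168·18966024 + 167·13·1467635 = 6372527617; y_4 = 168·1467635 + 13·18966024 = 493120992.
Step 3: Verify x_4² - 167·y_4² = 40609108229427698689 - 40609108229427698688 = 1 (should be 1). ✓

(x_1, y_1) = (168, 13); (x_4, y_4) = (6372527617, 493120992).


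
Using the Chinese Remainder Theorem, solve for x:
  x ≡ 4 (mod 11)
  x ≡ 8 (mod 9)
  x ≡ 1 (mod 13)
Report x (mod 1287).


Moduli 11, 9, 13 are pairwise coprime; by CRT there is a unique solution modulo M = 11 · 9 · 13 = 1287.
Solve pairwise, accumulating the modulus:
  Start with x ≡ 4 (mod 11).
  Combine with x ≡ 8 (mod 9): since gcd(11, 9) = 1, we get a unique residue mod 99.
    Write x = 4 + 11·t and substitute into x ≡ 8 (mod 9): 11·t ≡ 8 − 4 = 4 (mod 9).
    Reduce coefficients mod 9: 2·t ≡ 4 (mod 9).
    The inverse of 2 mod 9 is 5 (since 2·5 = 10 = 1·9 + 1), so t ≡ 5·4 = 20 ≡ 2 (mod 9).
    Then x = 4 + 11·2 = 26, valid modulo lcm(11, 9) = 99: x ≡ 26 (mod 99).
  Combine with x ≡ 1 (mod 13): since gcd(99, 13) = 1, we get a unique residue mod 1287.
    Write x = 26 + 99·t and substitute into x ≡ 1 (mod 13): 99·t ≡ 1 − 26 = -25 (mod 13).
    Reduce coefficients mod 13: 8·t ≡ 1 (mod 13).
    The inverse of 8 mod 13 is 5 (since 8·5 = 40 = 3·13 + 1), so t ≡ 5·1 = 5 ≡ 5 (mod 13).
    Then x = 26 + 99·5 = 521, valid modulo lcm(99, 13) = 1287: x ≡ 521 (mod 1287).
Verify: 521 mod 11 = 4 ✓, 521 mod 9 = 8 ✓, 521 mod 13 = 1 ✓.

x ≡ 521 (mod 1287).


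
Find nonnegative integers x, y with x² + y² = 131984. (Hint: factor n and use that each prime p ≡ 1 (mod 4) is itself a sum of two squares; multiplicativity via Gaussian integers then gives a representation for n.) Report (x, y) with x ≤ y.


Step 1: Factor n = 131984 = 2^4 · 73 · 113.
Step 2: Check the mod-4 condition on each prime factor: 2 = 2 (special); 73 ≡ 1 (mod 4), exponent 1; 113 ≡ 1 (mod 4), exponent 1.
All primes ≡ 3 (mod 4) appear to even exponent (or don't appear), so by the two-squares theorem n IS expressible as a sum of two squares.
Step 3: Build a representation. Group n = k² · m with k = 4 and m = 73 · 113 = 8249 (a product of primes ≡ 1 (mod 4)); a representation of m scales to one of n via (k·x)² + (k·y)² = k²(x² + y²). Each prime p ≡ 1 (mod 4) is itself a sum of two squares; find a² by testing p − a² for a perfect square:
  73: 73 − 1² = 72, 73 − 2² = 69, 73 − 3² = 64 = 8² ⇒ 73 = 3² + 8².
  113: 113 − 1² = 112, 113 − 2² = 109, 113 − 3² = 104, 113 − 4² = 97, 113 − 5² = 88, 113 − 6² = 77, 113 − 7² = 64 = 8² ⇒ 113 = 7² + 8².
  Combine using the Brahmagupta–Fibonacci identity (a² + b²)(c² + d²) = (ac − bd)² + (ad + bc)² = (ac + bd)² + (ad − bc)²:
  73 · 113 = 8249: from (3² + 8²)(7² + 8²), take (3·7 − 8·8, 3·8 + 8·7) = (21 − 64, 24 + 56) = (-43, 80); dropping signs (only squares matter) gives (43, 80); check 43² + 80² = 1849 + 6400 = 8249 ✓.
  Scale by k = 4: (4·43, 4·80) = (172, 320).
Step 4: Order so x ≤ y and verify: 172² + 320² = 29584 + 102400 = 131984 = n. ✓

n = 131984 = 172² + 320² (one valid representation with x ≤ y).


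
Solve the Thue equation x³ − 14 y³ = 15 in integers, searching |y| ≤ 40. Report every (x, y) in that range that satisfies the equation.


The equation is x³ - 14y³ = 15. For fixed y, x³ = 14·y³ + 15, so a solution requires the RHS to be a perfect cube.
Strategy: iterate y from -40 to 40, compute RHS = 14·y³ + 15, and check whether it is a (positive or negative) perfect cube.
Check small values of y:
  y = 0: RHS = 15 is not a perfect cube.
  y = 1: RHS = 29 is not a perfect cube.
  y = -1: RHS = 1 = (1)³ ⇒ x = 1 works.
  y = 2: RHS = 127 is not a perfect cube.
  y = -2: RHS = -97 is not a perfect cube.
  y = 3: RHS = 393 is not a perfect cube.
  y = -3: RHS = -363 is not a perfect cube.
Continuing the search up to |y| = 40 finds no further solutions beyond those listed.
Collected solutions: (1, -1).

Solutions (with |y| ≤ 40): (1, -1).


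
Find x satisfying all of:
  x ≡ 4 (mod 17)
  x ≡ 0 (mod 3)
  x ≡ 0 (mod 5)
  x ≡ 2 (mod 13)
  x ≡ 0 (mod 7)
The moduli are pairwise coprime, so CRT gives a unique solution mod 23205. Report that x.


Product of moduli M = 17 · 3 · 5 · 13 · 7 = 23205.
Merge one congruence at a time:
  Start: x ≡ 4 (mod 17).
  Combine with x ≡ 0 (mod 3); new modulus lcm = 51.
    Write x = 4 + 17·t and substitute into x ≡ 0 (mod 3): 17·t ≡ 0 − 4 = -4 (mod 3).
    Reduce coefficients mod 3: 2·t ≡ 2 (mod 3).
    The inverse of 2 mod 3 is 2 (since 2·2 = 4 = 1·3 + 1), so t ≡ 2·2 = 4 ≡ 1 (mod 3).
    Then x = 4 + 17·1 = 21, valid modulo lcm(17, 3) = 51: x ≡ 21 (mod 51).
  Combine with x ≡ 0 (mod 5); new modulus lcm = 255.
    Write x = 21 + 51·t and substitute into x ≡ 0 (mod 5): 51·t ≡ 0 − 21 = -21 (mod 5).
    Reduce coefficients mod 5: 1·t ≡ 4 (mod 5).
    So t ≡ 4 (mod 5).
    Then x = 21 + 51·4 = 225, valid modulo lcm(51, 5) = 255: x ≡ 225 (mod 255).
  Combine with x ≡ 2 (mod 13); new modulus lcm = 3315.
    Write x = 225 + 255·t and substitute into x ≡ 2 (mod 13): 255·t ≡ 2 − 225 = -223 (mod 13).
    Reduce coefficients mod 13: 8·t ≡ 11 (mod 13).
    The inverse of 8 mod 13 is 5 (since 8·5 = 40 = 3·13 + 1), so t ≡ 5·11 = 55 ≡ 3 (mod 13).
    Then x = 225 + 255·3 = 990, valid modulo lcm(255, 13) = 3315: x ≡ 990 (mod 3315).
  Combine with x ≡ 0 (mod 7); new modulus lcm = 23205.
    Write x = 990 + 3315·t and substitute into x ≡ 0 (mod 7): 3315·t ≡ 0 − 990 = -990 (mod 7).
    Reduce coefficients mod 7: 4·t ≡ 4 (mod 7).
    The inverse of 4 mod 7 is 2 (since 4·2 = 8 = 1·7 + 1), so t ≡ 2·4 = 8 ≡ 1 (mod 7).
    Then x = 990 + 3315·1 = 4305, valid modulo lcm(3315, 7) = 23205: x ≡ 4305 (mod 23205).
Verify against each original: 4305 mod 17 = 4, 4305 mod 3 = 0, 4305 mod 5 = 0, 4305 mod 13 = 2, 4305 mod 7 = 0.

x ≡ 4305 (mod 23205).


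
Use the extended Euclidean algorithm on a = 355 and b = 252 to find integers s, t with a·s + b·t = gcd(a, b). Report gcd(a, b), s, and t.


Euclidean algorithm on (355, 252) — divide until remainder is 0:
  355 = 1 · 252 + 103
  252 = 2 · 103 + 46
  103 = 2 · 46 + 11
  46 = 4 · 11 + 2
  11 = 5 · 2 + 1
  2 = 2 · 1 + 0
gcd(355, 252) = 1.
Track Bezout coefficients alongside the remainders: start with r₀ = 355 = a·1 + b·0 (s = 1, t = 0) and r₁ = 252 = a·0 + b·1 (s = 0, t = 1); each new remainder r_{k+1} = r_{k-1} − q_k·r_k inherits s_{k+1} = s_{k-1} − q_k·s_k, t_{k+1} = t_{k-1} − q_k·t_k, so r_k = a·s_k + b·t_k at every step:
  q = 1: r = 103, s = 1 − 1·0 = 1, t = 0 − 1·1 = -1  (check: 355·1 + 252·(-1) = 103)
  q = 2: r = 46, s = 0 − 2·1 = -2, t = 1 − 2·(-1) = 3  (check: 355·(-2) + 252·3 = 46)
  q = 2: r = 11, s = 1 − 2·(-2) = 5, t = -1 − 2·3 = -7  (check: 355·5 + 252·(-7) = 11)
  q = 4: r = 2, s = -2 − 4·5 = -22, t = 3 − 4·(-7) = 31  (check: 355·(-22) + 252·31 = 2)
  q = 5: r = 1, s = 5 − 5·(-22) = 115, t = -7 − 5·31 = -162  (check: 355·115 + 252·(-162) = 1)
The row with r = 1 (the gcd) gives the Bezout coefficients s = 115, t = -162.
Result: 355 · (115) + 252 · (-162) = 1.

gcd(355, 252) = 1; s = 115, t = -162 (check: 355·115 + 252·(-162) = 1).


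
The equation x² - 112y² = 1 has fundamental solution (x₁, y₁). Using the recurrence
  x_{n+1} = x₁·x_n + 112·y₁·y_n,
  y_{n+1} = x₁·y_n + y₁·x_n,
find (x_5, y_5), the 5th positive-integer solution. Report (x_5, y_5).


Step 1: Find the fundamental solution (x₁, y₁) of x² - 112y² = 1.
  Expand √112 as a continued fraction. a₀ = ⌊√112⌋ = 10; iterate m_{k+1} = d_k·a_k − m_k, d_{k+1} = (112 − m_{k+1}²)/d_k, a_{k+1} = ⌊(a₀ + m_{k+1})/d_{k+1}⌋ (starting m₀ = 0, d₀ = 1), with convergents p_k = a_k·p_{k-1} + p_{k-2}, q_k = a_k·q_{k-1} + q_{k-2} (p₋₁ = 1, q₋₁ = 0):
  k = 0: a₀ = 10; p₀/q₀ = 10/1; p₀² − 112·q₀² = 100 − 112 = -12.
  k = 1: m = 10, d = 12, a = ⌊(10 + 10)/12⌋ = 1; p/q = (1·10 + 1)/(1·1 + 0) = 11/1; p² − 112·q² = 121 − 112 = 9.
  k = 2: m = 2, d = 9, a = ⌊(10 + 2)/9⌋ = 1; p/q = (1·11 + 10)/(1·1 + 1) = 21/2; p² − 112·q² = 441 − 448 = -7.
  k = 3: m = 7, d = 7, a = ⌊(10 + 7)/7⌋ = 2; p/q = (2·21 + 11)/(2·2 + 1) = 53/5; p² − 112·q² = 2809 − 2800 = 9.
  k = 4: m = 7, d = 9, a = ⌊(10 + 7)/9⌋ = 1; p/q = (1·53 + 21)/(1·5 + 2) = 74/7; p² − 112·q² = 5476 − 5488 = -12.
  k = 5: m = 2, d = 12, a = ⌊(10 + 2)/12⌋ = 1; p/q = (1·74 + 53)/(1·7 + 5) = 127/12; p² − 112·q² = 16129 − 16128 = 1.
  The first convergent with p² − 112·q² = 1 gives the fundamental solution (x₁, y₁) = (127, 12).
Step 2: Apply the recurrence (x_{n+1}, y_{n+1}) = (x₁x_n + 112y₁y_n, x₁y_n + y₁x_n) repeatedly.
  From (x_1, y_1) = (127, 12): x_2 = 127·127 + 112·12·12 = 32257; y_2 = 127·12 + 12·127 = 3048.
  From (x_2, y_2) = (32257, 3048): x_3 = 127·32257 + 112·12·3048 = 8193151; y_3 = 127·3048 + 12·32257 = 774180.
  From (x_3, y_3) = (8193151, 774180): x_4 = 127·8193151 + 112·12·774180 = 2081028097; y_4 = 127·774180 + 12·8193151 = 196638672.
  From (x_4, y_4) = (2081028097, 196638672): x_5 = 127·2081028097 + 112·12·196638672 = 528572943487; y_5 = 127·196638672 + 12·2081028097 = 49945448508.
Step 3: Verify x_5² - 112·y_5² = 279389356586511295719169 - 279389356586511295719168 = 1 (should be 1). ✓

(x_1, y_1) = (127, 12); (x_5, y_5) = (528572943487, 49945448508).


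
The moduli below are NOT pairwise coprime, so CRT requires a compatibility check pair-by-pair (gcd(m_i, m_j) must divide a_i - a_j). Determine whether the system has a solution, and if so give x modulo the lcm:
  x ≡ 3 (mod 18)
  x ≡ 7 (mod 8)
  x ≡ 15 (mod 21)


Moduli 18, 8, 21 are not pairwise coprime, so CRT works modulo lcm(m_i) when all pairwise compatibility conditions hold.
Pairwise compatibility: gcd(m_i, m_j) must divide a_i - a_j for every pair.
Merge one congruence at a time:
  Start: x ≡ 3 (mod 18).
  Combine with x ≡ 7 (mod 8): gcd(18, 8) = 2; 7 - 3 = 4, which IS divisible by 2, so compatible.
    Write x = 3 + 18·t and substitute into x ≡ 7 (mod 8): 18·t ≡ 7 − 3 = 4 (mod 8).
    Divide the congruence (and modulus) by g = 2: 9·t ≡ 2 (mod 4).
    Reduce coefficients mod 4: 1·t ≡ 2 (mod 4).
    So t ≡ 2 (mod 4).
    Then x = 3 + 18·2 = 39, valid modulo lcm(18, 8) = 72: x ≡ 39 (mod 72).
  Combine with x ≡ 15 (mod 21): gcd(72, 21) = 3; 15 - 39 = -24, which IS divisible by 3, so compatible.
    Write x = 39 + 72·t and substitute into x ≡ 15 (mod 21): 72·t ≡ 15 − 39 = -24 (mod 21).
    Divide the congruence (and modulus) by g = 3: 24·t ≡ -8 (mod 7).
    Reduce coefficients mod 7: 3·t ≡ 6 (mod 7).
    The inverse of 3 mod 7 is 5 (since 3·5 = 15 = 2·7 + 1), so t ≡ 5·6 = 30 ≡ 2 (mod 7).
    Then x = 39 + 72·2 = 183, valid modulo lcm(72, 21) = 504: x ≡ 183 (mod 504).
Verify: 183 mod 18 = 3, 183 mod 8 = 7, 183 mod 21 = 15.

x ≡ 183 (mod 504).


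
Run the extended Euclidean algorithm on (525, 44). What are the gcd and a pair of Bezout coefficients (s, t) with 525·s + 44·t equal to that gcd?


Euclidean algorithm on (525, 44) — divide until remainder is 0:
  525 = 11 · 44 + 41
  44 = 1 · 41 + 3
  41 = 13 · 3 + 2
  3 = 1 · 2 + 1
  2 = 2 · 1 + 0
gcd(525, 44) = 1.
Track Bezout coefficients alongside the remainders: start with r₀ = 525 = a·1 + b·0 (s = 1, t = 0) and r₁ = 44 = a·0 + b·1 (s = 0, t = 1); each new remainder r_{k+1} = r_{k-1} − q_k·r_k inherits s_{k+1} = s_{k-1} − q_k·s_k, t_{k+1} = t_{k-1} − q_k·t_k, so r_k = a·s_k + b·t_k at every step:
  q = 11: r = 41, s = 1 − 11·0 = 1, t = 0 − 11·1 = -11  (check: 525·1 + 44·(-11) = 41)
  q = 1: r = 3, s = 0 − 1·1 = -1, t = 1 − 1·(-11) = 12  (check: 525·(-1) + 44·12 = 3)
  q = 13: r = 2, s = 1 − 13·(-1) = 14, t = -11 − 13·12 = -167  (check: 525·14 + 44·(-167) = 2)
  q = 1: r = 1, s = -1 − 1·14 = -15, t = 12 − 1·(-167) = 179  (check: 525·(-15) + 44·179 = 1)
The row with r = 1 (the gcd) gives the Bezout coefficients s = -15, t = 179.
Result: 525 · (-15) + 44 · (179) = 1.

gcd(525, 44) = 1; s = -15, t = 179 (check: 525·(-15) + 44·179 = 1).


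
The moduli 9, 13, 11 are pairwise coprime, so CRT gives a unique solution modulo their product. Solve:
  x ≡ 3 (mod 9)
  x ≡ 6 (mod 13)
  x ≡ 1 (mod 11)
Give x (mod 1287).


Moduli 9, 13, 11 are pairwise coprime; by CRT there is a unique solution modulo M = 9 · 13 · 11 = 1287.
Solve pairwise, accumulating the modulus:
  Start with x ≡ 3 (mod 9).
  Combine with x ≡ 6 (mod 13): since gcd(9, 13) = 1, we get a unique residue mod 117.
    Write x = 3 + 9·t and substitute into x ≡ 6 (mod 13): 9·t ≡ 6 − 3 = 3 (mod 13).
    The inverse of 9 mod 13 is 3 (since 9·3 = 27 = 2·13 + 1), so t ≡ 3·3 = 9 ≡ 9 (mod 13).
    Then x = 3 + 9·9 = 84, valid modulo lcm(9, 13) = 117: x ≡ 84 (mod 117).
  Combine with x ≡ 1 (mod 11): since gcd(117, 11) = 1, we get a unique residue mod 1287.
    Write x = 84 + 117·t and substitute into x ≡ 1 (mod 11): 117·t ≡ 1 − 84 = -83 (mod 11).
    Reduce coefficients mod 11: 7·t ≡ 5 (mod 11).
    The inverse of 7 mod 11 is 8 (since 7·8 = 56 = 5·11 + 1), so t ≡ 8·5 = 40 ≡ 7 (mod 11).
    Then x = 84 + 117·7 = 903, valid modulo lcm(117, 11) = 1287: x ≡ 903 (mod 1287).
Verify: 903 mod 9 = 3 ✓, 903 mod 13 = 6 ✓, 903 mod 11 = 1 ✓.

x ≡ 903 (mod 1287).


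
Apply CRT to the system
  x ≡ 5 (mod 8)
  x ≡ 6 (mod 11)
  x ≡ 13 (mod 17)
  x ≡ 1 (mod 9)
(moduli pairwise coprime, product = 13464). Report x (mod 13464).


Product of moduli M = 8 · 11 · 17 · 9 = 13464.
Merge one congruence at a time:
  Start: x ≡ 5 (mod 8).
  Combine with x ≡ 6 (mod 11); new modulus lcm = 88.
    Write x = 5 + 8·t and substitute into x ≡ 6 (mod 11): 8·t ≡ 6 − 5 = 1 (mod 11).
    The inverse of 8 mod 11 is 7 (since 8·7 = 56 = 5·11 + 1), so t ≡ 7·1 = 7 ≡ 7 (mod 11).
    Then x = 5 + 8·7 = 61, valid modulo lcm(8, 11) = 88: x ≡ 61 (mod 88).
  Combine with x ≡ 13 (mod 17); new modulus lcm = 1496.
    Write x = 61 + 88·t and substitute into x ≡ 13 (mod 17): 88·t ≡ 13 − 61 = -48 (mod 17).
    Reduce coefficients mod 17: 3·t ≡ 3 (mod 17).
    The inverse of 3 mod 17 is 6 (since 3·6 = 18 = 1·17 + 1), so t ≡ 6·3 = 18 ≡ 1 (mod 17).
    Then x = 61 + 88·1 = 149, valid modulo lcm(88, 17) = 1496: x ≡ 149 (mod 1496).
  Combine with x ≡ 1 (mod 9); new modulus lcm = 13464.
    Write x = 149 + 1496·t and substitute into x ≡ 1 (mod 9): 1496·t ≡ 1 − 149 = -148 (mod 9).
    Reduce coefficients mod 9: 2·t ≡ 5 (mod 9).
    The inverse of 2 mod 9 is 5 (since 2·5 = 10 = 1·9 + 1), so t ≡ 5·5 = 25 ≡ 7 (mod 9).
    Then x = 149 + 1496·7 = 10621, valid modulo lcm(1496, 9) = 13464: x ≡ 10621 (mod 13464).
Verify against each original: 10621 mod 8 = 5, 10621 mod 11 = 6, 10621 mod 17 = 13, 10621 mod 9 = 1.

x ≡ 10621 (mod 13464).


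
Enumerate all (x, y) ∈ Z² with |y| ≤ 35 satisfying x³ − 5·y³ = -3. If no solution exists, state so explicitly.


The equation is x³ - 5y³ = -3. For fixed y, x³ = 5·y³ − 3, so a solution requires the RHS to be a perfect cube.
Strategy: iterate y from -35 to 35, compute RHS = 5·y³ − 3, and check whether it is a (positive or negative) perfect cube.
Check small values of y:
  y = 0: RHS = -3 is not a perfect cube.
  y = 1: RHS = 2 is not a perfect cube.
  y = -1: RHS = -8 = (-2)³ ⇒ x = -2 works.
  y = 2: RHS = 37 is not a perfect cube.
  y = -2: RHS = -43 is not a perfect cube.
  y = 3: RHS = 132 is not a perfect cube.
  y = -3: RHS = -138 is not a perfect cube.
Continuing the search up to |y| = 35 finds no further solutions beyond those listed.
Collected solutions: (-2, -1).

Solutions (with |y| ≤ 35): (-2, -1).


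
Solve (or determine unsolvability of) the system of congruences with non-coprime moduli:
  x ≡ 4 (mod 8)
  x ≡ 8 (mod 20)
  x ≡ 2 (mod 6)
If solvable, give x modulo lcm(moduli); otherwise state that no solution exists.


Moduli 8, 20, 6 are not pairwise coprime, so CRT works modulo lcm(m_i) when all pairwise compatibility conditions hold.
Pairwise compatibility: gcd(m_i, m_j) must divide a_i - a_j for every pair.
Merge one congruence at a time:
  Start: x ≡ 4 (mod 8).
  Combine with x ≡ 8 (mod 20): gcd(8, 20) = 4; 8 - 4 = 4, which IS divisible by 4, so compatible.
    Write x = 4 + 8·t and substitute into x ≡ 8 (mod 20): 8·t ≡ 8 − 4 = 4 (mod 20).
    Divide the congruence (and modulus) by g = 4: 2·t ≡ 1 (mod 5).
    The inverse of 2 mod 5 is 3 (since 2·3 = 6 = 1·5 + 1), so t ≡ 3·1 = 3 ≡ 3 (mod 5).
    Then x = 4 + 8·3 = 28, valid modulo lcm(8, 20) = 40: x ≡ 28 (mod 40).
  Combine with x ≡ 2 (mod 6): gcd(40, 6) = 2; 2 - 28 = -26, which IS divisible by 2, so compatible.
    Write x = 28 + 40·t and substitute into x ≡ 2 (mod 6): 40·t ≡ 2 − 28 = -26 (mod 6).
    Divide the congruence (and modulus) by g = 2: 20·t ≡ -13 (mod 3).
    Reduce coefficients mod 3: 2·t ≡ 2 (mod 3).
    The inverse of 2 mod 3 is 2 (since 2·2 = 4 = 1·3 + 1), so t ≡ 2·2 = 4 ≡ 1 (mod 3).
    Then x = 28 + 40·1 = 68, valid modulo lcm(40, 6) = 120: x ≡ 68 (mod 120).
Verify: 68 mod 8 = 4, 68 mod 20 = 8, 68 mod 6 = 2.

x ≡ 68 (mod 120).


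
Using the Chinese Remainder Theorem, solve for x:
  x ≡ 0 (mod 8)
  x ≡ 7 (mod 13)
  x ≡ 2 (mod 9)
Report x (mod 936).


Moduli 8, 13, 9 are pairwise coprime; by CRT there is a unique solution modulo M = 8 · 13 · 9 = 936.
Solve pairwise, accumulating the modulus:
  Start with x ≡ 0 (mod 8).
  Combine with x ≡ 7 (mod 13): since gcd(8, 13) = 1, we get a unique residue mod 104.
    Write x = 0 + 8·t and substitute into x ≡ 7 (mod 13): 8·t ≡ 7 − 0 = 7 (mod 13).
    The inverse of 8 mod 13 is 5 (since 8·5 = 40 = 3·13 + 1), so t ≡ 5·7 = 35 ≡ 9 (mod 13).
    Then x = 0 + 8·9 = 72, valid modulo lcm(8, 13) = 104: x ≡ 72 (mod 104).
  Combine with x ≡ 2 (mod 9): since gcd(104, 9) = 1, we get a unique residue mod 936.
    Write x = 72 + 104·t and substitute into x ≡ 2 (mod 9): 104·t ≡ 2 − 72 = -70 (mod 9).
    Reduce coefficients mod 9: 5·t ≡ 2 (mod 9).
    The inverse of 5 mod 9 is 2 (since 5·2 = 10 = 1·9 + 1), so t ≡ 2·2 = 4 ≡ 4 (mod 9).
    Then x = 72 + 104·4 = 488, valid modulo lcm(104, 9) = 936: x ≡ 488 (mod 936).
Verify: 488 mod 8 = 0 ✓, 488 mod 13 = 7 ✓, 488 mod 9 = 2 ✓.

x ≡ 488 (mod 936).


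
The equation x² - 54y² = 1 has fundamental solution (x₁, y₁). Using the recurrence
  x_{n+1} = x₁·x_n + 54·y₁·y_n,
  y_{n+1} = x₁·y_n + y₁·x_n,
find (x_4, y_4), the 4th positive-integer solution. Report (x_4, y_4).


Step 1: Find the fundamental solution (x₁, y₁) of x² - 54y² = 1.
  Expand √54 as a continued fraction. a₀ = ⌊√54⌋ = 7; iterate m_{k+1} = d_k·a_k − m_k, d_{k+1} = (54 − m_{k+1}²)/d_k, a_{k+1} = ⌊(a₀ + m_{k+1})/d_{k+1}⌋ (starting m₀ = 0, d₀ = 1), with convergents p_k = a_k·p_{k-1} + p_{k-2}, q_k = a_k·q_{k-1} + q_{k-2} (p₋₁ = 1, q₋₁ = 0):
  k = 0: a₀ = 7; p₀/q₀ = 7/1; p₀² − 54·q₀² = 49 − 54 = -5.
  k = 1: m = 7, d = 5, a = ⌊(7 + 7)/5⌋ = 2; p/q = (2·7 + 1)/(2·1 + 0) = 15/2; p² − 54·q² = 225 − 216 = 9.
  k = 2: m = 3, d = 9, a = ⌊(7 + 3)/9⌋ = 1; p/q = (1·15 + 7)/(1·2 + 1) = 22/3; p² − 54·q² = 484 − 486 = -2.
  k = 3: m = 6, d = 2, a = ⌊(7 + 6)/2⌋ = 6; p/q = (6·22 + 15)/(6·3 + 2) = 147/20; p² − 54·q² = 21609 − 21600 = 9.
  k = 4: m = 6, d = 9, a = ⌊(7 + 6)/9⌋ = 1; p/q = (1·147 + 22)/(1·20 + 3) = 169/23; p² − 54·q² = 28561 − 28566 = -5.
  k = 5: m = 3, d = 5, a = ⌊(7 + 3)/5⌋ = 2; p/q = (2·169 + 147)/(2·23 + 20) = 485/66; p² − 54·q² = 235225 − 235224 = 1.
  The first convergent with p² − 54·q² = 1 gives the fundamental solution (x₁, y₁) = (485, 66).
Step 2: Apply the recurrence (x_{n+1}, y_{n+1}) = (x₁x_n + 54y₁y_n, x₁y_n + y₁x_n) repeatedly.
  From (x_1, y_1) = (485, 66): x_2 = 485·485 + 54·66·66 = 470449; y_2 = 485·66 + 66·485 = 64020.
  From (x_2, y_2) = (470449, 64020): x_3 = 485·470449 + 54·66·64020 = 456335045; y_3 = 485·64020 + 66·470449 = 62099334.
  From (x_3, y_3) = (456335045, 62099334): x_4 = 485·456335045 + 54·66·62099334 = 442644523201; y_4 = 485·62099334 + 66·456335045 = 60236289960.
Step 3: Verify x_4² - 54·y_4² = 195934173919840627286401 - 195934173919840627286400 = 1 (should be 1). ✓

(x_1, y_1) = (485, 66); (x_4, y_4) = (442644523201, 60236289960).


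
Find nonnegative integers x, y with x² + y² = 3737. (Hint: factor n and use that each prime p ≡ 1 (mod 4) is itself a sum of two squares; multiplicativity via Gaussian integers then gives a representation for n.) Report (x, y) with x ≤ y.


Step 1: Factor n = 3737 = 37 · 101.
Step 2: Check the mod-4 condition on each prime factor: 37 ≡ 1 (mod 4), exponent 1; 101 ≡ 1 (mod 4), exponent 1.
All primes ≡ 3 (mod 4) appear to even exponent (or don't appear), so by the two-squares theorem n IS expressible as a sum of two squares.
Step 3: Build a representation. Here n = 37 · 101 is a product of primes ≡ 1 (mod 4). Each prime p ≡ 1 (mod 4) is itself a sum of two squares; find a² by testing p − a² for a perfect square:
  37: 37 − 1² = 36 = 6² ⇒ 37 = 1² + 6².
  101: 101 − 1² = 100 = 10² ⇒ 101 = 1² + 10².
  Combine using the Brahmagupta–Fibonacci identity (a² + b²)(c² + d²) = (ac − bd)² + (ad + bc)² = (ac + bd)² + (ad − bc)²:
  37 · 101 = 3737: from (1² + 6²)(1² + 10²), take (1·1 − 6·10, 1·10 + 6·1) = (1 − 60, 10 + 6) = (-59, 16); dropping signs (only squares matter) gives (59, 16); check 59² + 16² = 3481 + 256 = 3737 ✓.
Step 4: Order so x ≤ y and verify: 16² + 59² = 256 + 3481 = 3737 = n. ✓

n = 3737 = 16² + 59² (one valid representation with x ≤ y).


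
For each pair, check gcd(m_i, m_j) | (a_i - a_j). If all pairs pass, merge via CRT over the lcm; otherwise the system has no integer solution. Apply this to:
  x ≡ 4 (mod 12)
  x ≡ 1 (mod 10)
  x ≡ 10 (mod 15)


Moduli 12, 10, 15 are not pairwise coprime, so CRT works modulo lcm(m_i) when all pairwise compatibility conditions hold.
Pairwise compatibility: gcd(m_i, m_j) must divide a_i - a_j for every pair.
Merge one congruence at a time:
  Start: x ≡ 4 (mod 12).
  Combine with x ≡ 1 (mod 10): gcd(12, 10) = 2, and 1 - 4 = -3 is NOT divisible by 2.
    ⇒ system is inconsistent (no integer solution).

No solution (the system is inconsistent).


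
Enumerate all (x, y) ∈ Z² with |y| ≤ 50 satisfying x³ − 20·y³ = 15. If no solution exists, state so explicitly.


The equation is x³ - 20y³ = 15. For fixed y, x³ = 20·y³ + 15, so a solution requires the RHS to be a perfect cube.
Strategy: iterate y from -50 to 50, compute RHS = 20·y³ + 15, and check whether it is a (positive or negative) perfect cube.
Check small values of y:
  y = 0: RHS = 15 is not a perfect cube.
  y = 1: RHS = 35 is not a perfect cube.
  y = -1: RHS = -5 is not a perfect cube.
  y = 2: RHS = 175 is not a perfect cube.
  y = -2: RHS = -145 is not a perfect cube.
  y = 3: RHS = 555 is not a perfect cube.
  y = -3: RHS = -525 is not a perfect cube.
Continuing the search up to |y| = 50 finds no solutions either.
No (x, y) in the scanned range satisfies the equation.

No integer solutions with |y| ≤ 50.


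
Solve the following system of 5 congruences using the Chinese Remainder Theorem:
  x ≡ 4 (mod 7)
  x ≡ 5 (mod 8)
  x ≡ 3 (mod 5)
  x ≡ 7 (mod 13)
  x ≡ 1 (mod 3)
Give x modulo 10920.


Product of moduli M = 7 · 8 · 5 · 13 · 3 = 10920.
Merge one congruence at a time:
  Start: x ≡ 4 (mod 7).
  Combine with x ≡ 5 (mod 8); new modulus lcm = 56.
    Write x = 4 + 7·t and substitute into x ≡ 5 (mod 8): 7·t ≡ 5 − 4 = 1 (mod 8).
    The inverse of 7 mod 8 is 7 (since 7·7 = 49 = 6·8 + 1), so t ≡ 7·1 = 7 ≡ 7 (mod 8).
    Then x = 4 + 7·7 = 53, valid modulo lcm(7, 8) = 56: x ≡ 53 (mod 56).
  Combine with x ≡ 3 (mod 5); new modulus lcm = 280.
    Write x = 53 + 56·t and substitute into x ≡ 3 (mod 5): 56·t ≡ 3 − 53 = -50 (mod 5).
    Reduce coefficients mod 5: 1·t ≡ 0 (mod 5).
    So t ≡ 0 (mod 5).
    Then x = 53 + 56·0 = 53, valid modulo lcm(56, 5) = 280: x ≡ 53 (mod 280).
  Combine with x ≡ 7 (mod 13); new modulus lcm = 3640.
    Write x = 53 + 280·t and substitute into x ≡ 7 (mod 13): 280·t ≡ 7 − 53 = -46 (mod 13).
    Reduce coefficients mod 13: 7·t ≡ 6 (mod 13).
    The inverse of 7 mod 13 is 2 (since 7·2 = 14 = 1·13 + 1), so t ≡ 2·6 = 12 ≡ 12 (mod 13).
    Then x = 53 + 280·12 = 3413, valid modulo lcm(280, 13) = 3640: x ≡ 3413 (mod 3640).
  Combine with x ≡ 1 (mod 3); new modulus lcm = 10920.
    Write x = 3413 + 3640·t and substitute into x ≡ 1 (mod 3): 3640·t ≡ 1 − 3413 = -3412 (mod 3).
    Reduce coefficients mod 3: 1·t ≡ 2 (mod 3).
    So t ≡ 2 (mod 3).
    Then x = 3413 + 3640·2 = 10693, valid modulo lcm(3640, 3) = 10920: x ≡ 10693 (mod 10920).
Verify against each original: 10693 mod 7 = 4, 10693 mod 8 = 5, 10693 mod 5 = 3, 10693 mod 13 = 7, 10693 mod 3 = 1.

x ≡ 10693 (mod 10920).


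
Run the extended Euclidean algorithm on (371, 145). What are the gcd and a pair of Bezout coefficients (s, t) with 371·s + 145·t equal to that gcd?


Euclidean algorithm on (371, 145) — divide until remainder is 0:
  371 = 2 · 145 + 81
  145 = 1 · 81 + 64
  81 = 1 · 64 + 17
  64 = 3 · 17 + 13
  17 = 1 · 13 + 4
  13 = 3 · 4 + 1
  4 = 4 · 1 + 0
gcd(371, 145) = 1.
Track Bezout coefficients alongside the remainders: start with r₀ = 371 = a·1 + b·0 (s = 1, t = 0) and r₁ = 145 = a·0 + b·1 (s = 0, t = 1); each new remainder r_{k+1} = r_{k-1} − q_k·r_k inherits s_{k+1} = s_{k-1} − q_k·s_k, t_{k+1} = t_{k-1} − q_k·t_k, so r_k = a·s_k + b·t_k at every step:
  q = 2: r = 81, s = 1 − 2·0 = 1, t = 0 − 2·1 = -2  (check: 371·1 + 145·(-2) = 81)
  q = 1: r = 64, s = 0 − 1·1 = -1, t = 1 − 1·(-2) = 3  (check: 371·(-1) + 145·3 = 64)
  q = 1: r = 17, s = 1 − 1·(-1) = 2, t = -2 − 1·3 = -5  (check: 371·2 + 145·(-5) = 17)
  q = 3: r = 13, s = -1 − 3·2 = -7, t = 3 − 3·(-5) = 18  (check: 371·(-7) + 145·18 = 13)
  q = 1: r = 4, s = 2 − 1·(-7) = 9, t = -5 − 1·18 = -23  (check: 371·9 + 145·(-23) = 4)
  q = 3: r = 1, s = -7 − 3·9 = -34, t = 18 − 3·(-23) = 87  (check: 371·(-34) + 145·87 = 1)
The row with r = 1 (the gcd) gives the Bezout coefficients s = -34, t = 87.
Result: 371 · (-34) + 145 · (87) = 1.

gcd(371, 145) = 1; s = -34, t = 87 (check: 371·(-34) + 145·87 = 1).


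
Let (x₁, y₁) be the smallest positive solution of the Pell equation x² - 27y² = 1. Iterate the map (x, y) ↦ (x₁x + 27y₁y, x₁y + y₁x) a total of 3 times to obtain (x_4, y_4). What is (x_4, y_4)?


Step 1: Find the fundamental solution (x₁, y₁) of x² - 27y² = 1.
  Expand √27 as a continued fraction. a₀ = ⌊√27⌋ = 5; iterate m_{k+1} = d_k·a_k − m_k, d_{k+1} = (27 − m_{k+1}²)/d_k, a_{k+1} = ⌊(a₀ + m_{k+1})/d_{k+1}⌋ (starting m₀ = 0, d₀ = 1), with convergents p_k = a_k·p_{k-1} + p_{k-2}, q_k = a_k·q_{k-1} + q_{k-2} (p₋₁ = 1, q₋₁ = 0):
  k = 0: a₀ = 5; p₀/q₀ = 5/1; p₀² − 27·q₀² = 25 − 27 = -2.
  k = 1: m = 5, d = 2, a = ⌊(5 + 5)/2⌋ = 5; p/q = (5·5 + 1)/(5·1 + 0) = 26/5; p² − 27·q² = 676 − 675 = 1.
  The first convergent with p² − 27·q² = 1 gives the fundamental solution (x₁, y₁) = (26, 5).
Step 2: Apply the recurrence (x_{n+1}, y_{n+1}) = (x₁x_n + 27y₁y_n, x₁y_n + y₁x_n) repeatedly.
  From (x_1, y_1) = (26, 5): x_2 = 26·26 + 27·5·5 = 1351; y_2 = 26·5 + 5·26 = 260.
  From (x_2, y_2) = (1351, 260): x_3 = 26·1351 + 27·5·260 = 70226; y_3 = 26·260 + 5·1351 = 13515.
  From (x_3, y_3) = (70226, 13515): x_4 = 26·70226 + 27·5·13515 = 3650401; y_4 = 26·13515 + 5·70226 = 702520.
Step 3: Verify x_4² - 27·y_4² = 13325427460801 - 13325427460800 = 1 (should be 1). ✓

(x_1, y_1) = (26, 5); (x_4, y_4) = (3650401, 702520).


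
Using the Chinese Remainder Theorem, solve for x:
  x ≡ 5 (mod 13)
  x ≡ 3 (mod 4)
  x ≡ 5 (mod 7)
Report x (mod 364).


Moduli 13, 4, 7 are pairwise coprime; by CRT there is a unique solution modulo M = 13 · 4 · 7 = 364.
Solve pairwise, accumulating the modulus:
  Start with x ≡ 5 (mod 13).
  Combine with x ≡ 3 (mod 4): since gcd(13, 4) = 1, we get a unique residue mod 52.
    Write x = 5 + 13·t and substitute into x ≡ 3 (mod 4): 13·t ≡ 3 − 5 = -2 (mod 4).
    Reduce coefficients mod 4: 1·t ≡ 2 (mod 4).
    So t ≡ 2 (mod 4).
    Then x = 5 + 13·2 = 31, valid modulo lcm(13, 4) = 52: x ≡ 31 (mod 52).
  Combine with x ≡ 5 (mod 7): since gcd(52, 7) = 1, we get a unique residue mod 364.
    Write x = 31 + 52·t and substitute into x ≡ 5 (mod 7): 52·t ≡ 5 − 31 = -26 (mod 7).
    Reduce coefficients mod 7: 3·t ≡ 2 (mod 7).
    The inverse of 3 mod 7 is 5 (since 3·5 = 15 = 2·7 + 1), so t ≡ 5·2 = 10 ≡ 3 (mod 7).
    Then x = 31 + 52·3 = 187, valid modulo lcm(52, 7) = 364: x ≡ 187 (mod 364).
Verify: 187 mod 13 = 5 ✓, 187 mod 4 = 3 ✓, 187 mod 7 = 5 ✓.

x ≡ 187 (mod 364).


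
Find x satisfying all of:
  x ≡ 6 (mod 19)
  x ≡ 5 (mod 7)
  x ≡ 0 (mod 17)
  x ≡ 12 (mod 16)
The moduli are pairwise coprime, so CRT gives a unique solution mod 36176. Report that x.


Product of moduli M = 19 · 7 · 17 · 16 = 36176.
Merge one congruence at a time:
  Start: x ≡ 6 (mod 19).
  Combine with x ≡ 5 (mod 7); new modulus lcm = 133.
    Write x = 6 + 19·t and substitute into x ≡ 5 (mod 7): 19·t ≡ 5 − 6 = -1 (mod 7).
    Reduce coefficients mod 7: 5·t ≡ 6 (mod 7).
    The inverse of 5 mod 7 is 3 (since 5·3 = 15 = 2·7 + 1), so t ≡ 3·6 = 18 ≡ 4 (mod 7).
    Then x = 6 + 19·4 = 82, valid modulo lcm(19, 7) = 133: x ≡ 82 (mod 133).
  Combine with x ≡ 0 (mod 17); new modulus lcm = 2261.
    Write x = 82 + 133·t and substitute into x ≡ 0 (mod 17): 133·t ≡ 0 − 82 = -82 (mod 17).
    Reduce coefficients mod 17: 14·t ≡ 3 (mod 17).
    The inverse of 14 mod 17 is 11 (since 14·11 = 154 = 9·17 + 1), so t ≡ 11·3 = 33 ≡ 16 (mod 17).
    Then x = 82 + 133·16 = 2210, valid modulo lcm(133, 17) = 2261: x ≡ 2210 (mod 2261).
  Combine with x ≡ 12 (mod 16); new modulus lcm = 36176.
    Write x = 2210 + 2261·t and substitute into x ≡ 12 (mod 16): 2261·t ≡ 12 − 2210 = -2198 (mod 16).
    Reduce coefficients mod 16: 5·t ≡ 10 (mod 16).
    The inverse of 5 mod 16 is 13 (since 5·13 = 65 = 4·16 + 1), so t ≡ 13·10 = 130 ≡ 2 (mod 16).
    Then x = 2210 + 2261·2 = 6732, valid modulo lcm(2261, 16) = 36176: x ≡ 6732 (mod 36176).
Verify against each original: 6732 mod 19 = 6, 6732 mod 7 = 5, 6732 mod 17 = 0, 6732 mod 16 = 12.

x ≡ 6732 (mod 36176).


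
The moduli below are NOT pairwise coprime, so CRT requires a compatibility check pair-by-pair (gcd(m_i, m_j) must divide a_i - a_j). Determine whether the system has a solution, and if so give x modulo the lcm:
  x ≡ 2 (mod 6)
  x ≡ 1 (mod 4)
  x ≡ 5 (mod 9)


Moduli 6, 4, 9 are not pairwise coprime, so CRT works modulo lcm(m_i) when all pairwise compatibility conditions hold.
Pairwise compatibility: gcd(m_i, m_j) must divide a_i - a_j for every pair.
Merge one congruence at a time:
  Start: x ≡ 2 (mod 6).
  Combine with x ≡ 1 (mod 4): gcd(6, 4) = 2, and 1 - 2 = -1 is NOT divisible by 2.
    ⇒ system is inconsistent (no integer solution).

No solution (the system is inconsistent).
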